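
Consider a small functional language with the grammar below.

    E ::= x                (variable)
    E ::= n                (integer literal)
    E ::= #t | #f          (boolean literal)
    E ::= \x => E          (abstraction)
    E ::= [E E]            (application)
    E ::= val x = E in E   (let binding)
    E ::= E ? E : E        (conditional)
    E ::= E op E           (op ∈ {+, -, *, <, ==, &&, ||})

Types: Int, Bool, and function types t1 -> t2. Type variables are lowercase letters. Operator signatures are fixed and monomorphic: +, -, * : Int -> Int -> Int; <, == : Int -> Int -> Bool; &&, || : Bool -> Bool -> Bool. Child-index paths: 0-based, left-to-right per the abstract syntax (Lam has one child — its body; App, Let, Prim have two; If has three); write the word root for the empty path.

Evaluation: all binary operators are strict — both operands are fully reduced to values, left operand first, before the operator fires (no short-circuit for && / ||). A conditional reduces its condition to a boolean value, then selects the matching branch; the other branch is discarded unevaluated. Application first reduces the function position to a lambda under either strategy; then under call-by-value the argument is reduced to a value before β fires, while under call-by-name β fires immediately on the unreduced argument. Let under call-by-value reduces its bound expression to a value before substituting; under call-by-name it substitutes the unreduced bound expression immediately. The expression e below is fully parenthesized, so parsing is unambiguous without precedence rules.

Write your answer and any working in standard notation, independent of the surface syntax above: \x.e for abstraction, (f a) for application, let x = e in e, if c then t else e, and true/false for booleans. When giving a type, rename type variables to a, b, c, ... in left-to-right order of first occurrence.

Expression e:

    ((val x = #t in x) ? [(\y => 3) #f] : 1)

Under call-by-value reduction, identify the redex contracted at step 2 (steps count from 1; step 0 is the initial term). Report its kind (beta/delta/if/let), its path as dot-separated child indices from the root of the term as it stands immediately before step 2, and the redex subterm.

Derivation:
step 0: (if (let x = true in x) then ((\y.3) false) else 1)
step 1: [let@0] (if true then ((\y.3) false) else 1)
step 2: [if@root] ((\y.3) false)

Answer: if at root : (if true then ((\y.3) false) else 1)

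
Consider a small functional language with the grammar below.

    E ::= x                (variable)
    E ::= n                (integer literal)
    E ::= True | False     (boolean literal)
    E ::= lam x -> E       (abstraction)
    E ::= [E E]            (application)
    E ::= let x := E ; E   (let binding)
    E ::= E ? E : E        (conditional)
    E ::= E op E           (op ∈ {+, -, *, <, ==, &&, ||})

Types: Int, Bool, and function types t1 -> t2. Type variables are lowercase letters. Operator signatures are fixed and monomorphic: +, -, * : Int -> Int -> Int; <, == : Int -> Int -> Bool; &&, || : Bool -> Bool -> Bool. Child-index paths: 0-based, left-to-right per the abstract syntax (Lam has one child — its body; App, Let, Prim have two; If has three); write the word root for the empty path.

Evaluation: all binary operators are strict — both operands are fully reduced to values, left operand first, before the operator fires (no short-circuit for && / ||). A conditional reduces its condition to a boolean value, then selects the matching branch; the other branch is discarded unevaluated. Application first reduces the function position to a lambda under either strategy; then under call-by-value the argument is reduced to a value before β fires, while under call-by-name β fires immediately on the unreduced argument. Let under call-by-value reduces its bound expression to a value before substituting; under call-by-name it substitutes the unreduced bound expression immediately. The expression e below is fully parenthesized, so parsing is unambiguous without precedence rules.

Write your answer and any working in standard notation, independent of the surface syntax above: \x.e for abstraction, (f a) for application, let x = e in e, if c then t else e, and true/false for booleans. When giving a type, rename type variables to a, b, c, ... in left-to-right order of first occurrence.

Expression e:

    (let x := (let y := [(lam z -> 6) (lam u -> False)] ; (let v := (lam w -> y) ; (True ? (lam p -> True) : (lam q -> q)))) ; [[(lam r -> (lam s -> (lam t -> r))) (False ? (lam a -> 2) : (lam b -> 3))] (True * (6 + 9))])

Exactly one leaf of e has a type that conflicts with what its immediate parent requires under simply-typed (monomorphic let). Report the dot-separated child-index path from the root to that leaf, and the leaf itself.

Trace:
\z._ : a -> Int
\u._ : b -> Bool
  unify a -> Int ~ (b -> Bool) -> c
  unify a ~ b -> Bool
  unify Int ~ c
_ _ : Int
let y : Int
y : Int
\w._ : d -> Int
let v : d -> Int
  unify Bool ~ Bool
\p._ : e -> Bool
q : f
\q._ : f -> f
  unify e -> Bool ~ f -> f
  unify e ~ f
  unify Bool ~ f
let x : Bool -> Bool
r : g
\t._ : i -> g
\s._ : h -> i -> g
\r._ : g -> h -> i -> g
  unify Bool ~ Bool
\a._ : j -> Int
\b._ : k -> Int
  unify j -> Int ~ k -> Int
  unify j ~ k
  unify Int ~ Int
  unify g -> h -> i -> g ~ (k -> Int) -> l
  unify g ~ k -> Int
  unify h -> i -> k -> Int ~ l
_ _ : h -> i -> k -> Int
  unify Bool ~ Int
  FAIL: mismatch Bool ~ Int

Answer: 1.1.0 : true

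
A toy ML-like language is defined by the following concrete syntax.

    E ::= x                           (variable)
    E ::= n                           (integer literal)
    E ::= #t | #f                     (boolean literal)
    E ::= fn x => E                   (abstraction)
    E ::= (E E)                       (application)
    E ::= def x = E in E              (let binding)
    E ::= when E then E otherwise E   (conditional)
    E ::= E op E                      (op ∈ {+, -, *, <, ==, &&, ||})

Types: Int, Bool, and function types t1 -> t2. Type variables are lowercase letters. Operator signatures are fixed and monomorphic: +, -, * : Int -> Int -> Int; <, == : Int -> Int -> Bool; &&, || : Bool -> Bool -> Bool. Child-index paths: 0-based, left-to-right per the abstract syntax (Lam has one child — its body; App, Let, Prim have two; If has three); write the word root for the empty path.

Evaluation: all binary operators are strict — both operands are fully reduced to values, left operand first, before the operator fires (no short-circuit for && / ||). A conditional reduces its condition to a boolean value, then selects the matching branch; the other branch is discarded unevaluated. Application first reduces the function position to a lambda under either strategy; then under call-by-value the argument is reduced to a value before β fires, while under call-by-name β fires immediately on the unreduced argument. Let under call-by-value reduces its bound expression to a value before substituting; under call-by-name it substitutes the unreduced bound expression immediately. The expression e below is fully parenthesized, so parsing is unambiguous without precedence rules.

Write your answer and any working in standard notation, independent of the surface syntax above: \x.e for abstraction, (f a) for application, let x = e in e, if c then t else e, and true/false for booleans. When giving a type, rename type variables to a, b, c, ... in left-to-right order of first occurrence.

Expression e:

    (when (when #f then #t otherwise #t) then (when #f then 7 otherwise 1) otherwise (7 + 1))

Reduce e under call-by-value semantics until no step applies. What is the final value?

Working:
step 0: (if (if false then true else true) then (if false then 7 else 1) else (7 + 1))
step 1: [if@0] (if true then (if false then 7 else 1) else (7 + 1))
step 2: [if@root] (if false then 7 else 1)
step 3: [if@root] 1

Answer: 1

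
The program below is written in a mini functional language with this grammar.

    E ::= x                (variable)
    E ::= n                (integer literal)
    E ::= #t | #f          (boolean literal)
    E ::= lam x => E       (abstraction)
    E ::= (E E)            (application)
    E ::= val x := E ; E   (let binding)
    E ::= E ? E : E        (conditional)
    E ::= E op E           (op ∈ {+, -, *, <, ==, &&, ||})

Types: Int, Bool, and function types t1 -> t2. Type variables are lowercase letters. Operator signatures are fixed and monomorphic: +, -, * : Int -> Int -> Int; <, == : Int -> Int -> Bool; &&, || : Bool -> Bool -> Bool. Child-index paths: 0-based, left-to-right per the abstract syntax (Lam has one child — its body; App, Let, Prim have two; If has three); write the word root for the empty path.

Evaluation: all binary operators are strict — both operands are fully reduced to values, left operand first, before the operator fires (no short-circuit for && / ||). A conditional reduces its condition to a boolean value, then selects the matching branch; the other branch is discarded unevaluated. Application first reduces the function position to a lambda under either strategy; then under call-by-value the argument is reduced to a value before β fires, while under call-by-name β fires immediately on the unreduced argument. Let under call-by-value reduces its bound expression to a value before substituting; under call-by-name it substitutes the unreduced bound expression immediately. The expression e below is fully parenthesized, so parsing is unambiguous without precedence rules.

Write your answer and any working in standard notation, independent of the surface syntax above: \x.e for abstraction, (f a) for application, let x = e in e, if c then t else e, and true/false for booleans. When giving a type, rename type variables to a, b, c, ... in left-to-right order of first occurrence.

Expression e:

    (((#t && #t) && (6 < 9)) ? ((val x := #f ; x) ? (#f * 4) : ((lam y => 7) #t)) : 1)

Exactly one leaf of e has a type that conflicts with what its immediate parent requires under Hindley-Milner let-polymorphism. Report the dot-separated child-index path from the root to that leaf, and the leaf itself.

Answer: 1.1.0 : false

Trace:
  unify Bool ~ Bool
  unify Bool ~ Bool
  unify Bool ~ Bool
  unify Int ~ Int
  unify Int ~ Int
  unify Bool ~ Bool
  unify Bool ~ Bool
let x : Bool
x : Bool
  unify Bool ~ Bool
  unify Bool ~ Int
  FAIL: mismatch Bool ~ Int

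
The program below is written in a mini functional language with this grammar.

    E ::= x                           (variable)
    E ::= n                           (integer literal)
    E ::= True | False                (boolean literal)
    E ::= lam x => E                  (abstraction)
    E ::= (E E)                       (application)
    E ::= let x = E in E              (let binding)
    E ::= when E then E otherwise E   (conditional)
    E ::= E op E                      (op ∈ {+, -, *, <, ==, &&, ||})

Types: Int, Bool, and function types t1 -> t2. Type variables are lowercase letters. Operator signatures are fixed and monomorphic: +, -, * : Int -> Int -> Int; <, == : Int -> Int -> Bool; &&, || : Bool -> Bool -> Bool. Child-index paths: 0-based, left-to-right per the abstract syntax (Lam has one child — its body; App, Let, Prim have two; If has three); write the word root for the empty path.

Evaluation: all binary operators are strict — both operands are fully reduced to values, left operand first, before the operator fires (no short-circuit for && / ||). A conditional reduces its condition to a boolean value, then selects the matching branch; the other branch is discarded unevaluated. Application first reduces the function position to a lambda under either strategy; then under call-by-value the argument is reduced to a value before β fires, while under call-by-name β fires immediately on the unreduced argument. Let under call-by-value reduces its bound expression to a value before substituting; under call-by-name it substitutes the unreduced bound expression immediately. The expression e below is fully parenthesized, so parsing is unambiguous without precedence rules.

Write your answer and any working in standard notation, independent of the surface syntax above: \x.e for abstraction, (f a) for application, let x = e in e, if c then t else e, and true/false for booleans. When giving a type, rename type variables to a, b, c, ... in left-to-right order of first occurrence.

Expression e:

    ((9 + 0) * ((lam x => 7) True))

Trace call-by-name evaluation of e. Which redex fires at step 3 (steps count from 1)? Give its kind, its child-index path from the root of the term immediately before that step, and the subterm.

Answer: delta at root : (9 * 7)

Derivation:
step 0: ((9 + 0) * ((\x.7) true))
step 1: [delta@0] (9 * ((\x.7) true))
step 2: [beta@1] (9 * 7)
step 3: [delta@root] 63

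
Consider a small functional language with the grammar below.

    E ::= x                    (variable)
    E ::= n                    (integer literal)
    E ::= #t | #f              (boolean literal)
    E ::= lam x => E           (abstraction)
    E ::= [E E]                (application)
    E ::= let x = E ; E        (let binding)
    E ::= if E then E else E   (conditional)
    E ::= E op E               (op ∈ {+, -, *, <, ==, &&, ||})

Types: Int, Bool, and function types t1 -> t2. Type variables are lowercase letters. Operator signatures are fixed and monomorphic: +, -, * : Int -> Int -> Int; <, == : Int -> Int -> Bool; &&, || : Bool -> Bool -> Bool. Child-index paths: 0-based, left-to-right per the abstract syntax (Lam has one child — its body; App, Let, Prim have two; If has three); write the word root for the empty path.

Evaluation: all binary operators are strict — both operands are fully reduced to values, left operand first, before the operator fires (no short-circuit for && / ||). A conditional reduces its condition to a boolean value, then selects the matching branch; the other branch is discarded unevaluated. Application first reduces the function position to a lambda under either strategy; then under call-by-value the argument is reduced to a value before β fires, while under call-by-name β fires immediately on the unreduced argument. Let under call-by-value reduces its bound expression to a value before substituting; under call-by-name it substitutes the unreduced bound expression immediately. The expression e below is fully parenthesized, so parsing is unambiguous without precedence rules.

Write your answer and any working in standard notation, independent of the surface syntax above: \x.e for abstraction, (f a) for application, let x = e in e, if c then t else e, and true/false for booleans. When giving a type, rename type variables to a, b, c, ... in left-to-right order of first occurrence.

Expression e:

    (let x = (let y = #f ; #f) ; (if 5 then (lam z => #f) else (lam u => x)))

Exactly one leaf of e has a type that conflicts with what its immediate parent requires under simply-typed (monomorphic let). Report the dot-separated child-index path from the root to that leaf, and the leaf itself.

Answer: 1.0 : 5

Working:
let y : Bool
let x : Bool
  unify Int ~ Bool
  FAIL: mismatch Int ~ Bool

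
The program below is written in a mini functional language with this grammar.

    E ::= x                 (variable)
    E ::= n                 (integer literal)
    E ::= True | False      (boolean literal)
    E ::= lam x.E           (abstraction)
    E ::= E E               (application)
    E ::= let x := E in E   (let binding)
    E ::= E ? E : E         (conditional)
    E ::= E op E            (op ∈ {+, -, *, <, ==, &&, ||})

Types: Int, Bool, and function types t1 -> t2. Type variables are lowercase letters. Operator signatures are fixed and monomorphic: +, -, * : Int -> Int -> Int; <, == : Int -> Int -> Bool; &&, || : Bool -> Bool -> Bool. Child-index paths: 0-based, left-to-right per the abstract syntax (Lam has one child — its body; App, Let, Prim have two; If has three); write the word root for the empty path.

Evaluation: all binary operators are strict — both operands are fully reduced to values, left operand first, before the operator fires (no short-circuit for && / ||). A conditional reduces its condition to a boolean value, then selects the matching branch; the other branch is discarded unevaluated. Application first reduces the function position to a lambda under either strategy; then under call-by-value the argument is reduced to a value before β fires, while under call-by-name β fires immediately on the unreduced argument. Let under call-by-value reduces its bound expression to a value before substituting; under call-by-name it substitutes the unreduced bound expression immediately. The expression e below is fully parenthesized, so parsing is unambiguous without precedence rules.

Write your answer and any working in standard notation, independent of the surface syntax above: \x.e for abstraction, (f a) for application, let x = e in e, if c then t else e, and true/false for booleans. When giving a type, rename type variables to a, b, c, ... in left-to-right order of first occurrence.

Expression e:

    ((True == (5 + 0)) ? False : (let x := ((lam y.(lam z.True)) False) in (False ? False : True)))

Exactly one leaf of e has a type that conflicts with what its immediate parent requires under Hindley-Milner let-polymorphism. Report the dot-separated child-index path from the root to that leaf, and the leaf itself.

Answer: 0.0 : true

Derivation:
  unify Bool ~ Int
  FAIL: mismatch Bool ~ Int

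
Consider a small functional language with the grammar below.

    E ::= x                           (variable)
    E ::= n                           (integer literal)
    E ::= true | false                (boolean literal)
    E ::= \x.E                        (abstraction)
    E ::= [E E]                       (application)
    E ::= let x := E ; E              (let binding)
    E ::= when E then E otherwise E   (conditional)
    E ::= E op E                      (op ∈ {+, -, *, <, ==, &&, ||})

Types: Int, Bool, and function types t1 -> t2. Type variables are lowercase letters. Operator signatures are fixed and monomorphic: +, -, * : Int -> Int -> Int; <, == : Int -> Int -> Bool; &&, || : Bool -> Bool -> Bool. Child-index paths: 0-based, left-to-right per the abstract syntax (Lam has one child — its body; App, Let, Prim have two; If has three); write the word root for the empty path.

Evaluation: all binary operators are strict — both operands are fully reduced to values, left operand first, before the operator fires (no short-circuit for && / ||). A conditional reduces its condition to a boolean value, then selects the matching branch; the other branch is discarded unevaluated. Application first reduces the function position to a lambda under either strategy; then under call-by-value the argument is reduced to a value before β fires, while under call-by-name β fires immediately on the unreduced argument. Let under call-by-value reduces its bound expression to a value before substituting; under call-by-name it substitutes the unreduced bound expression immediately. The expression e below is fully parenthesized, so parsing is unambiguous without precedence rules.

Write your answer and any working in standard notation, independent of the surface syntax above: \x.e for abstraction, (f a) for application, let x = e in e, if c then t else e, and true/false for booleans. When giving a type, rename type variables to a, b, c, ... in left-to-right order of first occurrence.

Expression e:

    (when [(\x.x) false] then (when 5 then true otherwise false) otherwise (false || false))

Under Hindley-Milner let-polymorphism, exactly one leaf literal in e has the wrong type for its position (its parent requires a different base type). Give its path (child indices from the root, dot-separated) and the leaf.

Answer: 1.0 : 5

Working:
x : a
\x._ : a -> a
  unify a -> a ~ Bool -> b
  unify a ~ Bool
  unify Bool ~ b
_ _ : Bool
  unify Bool ~ Bool
  unify Int ~ Bool
  FAIL: mismatch Int ~ Bool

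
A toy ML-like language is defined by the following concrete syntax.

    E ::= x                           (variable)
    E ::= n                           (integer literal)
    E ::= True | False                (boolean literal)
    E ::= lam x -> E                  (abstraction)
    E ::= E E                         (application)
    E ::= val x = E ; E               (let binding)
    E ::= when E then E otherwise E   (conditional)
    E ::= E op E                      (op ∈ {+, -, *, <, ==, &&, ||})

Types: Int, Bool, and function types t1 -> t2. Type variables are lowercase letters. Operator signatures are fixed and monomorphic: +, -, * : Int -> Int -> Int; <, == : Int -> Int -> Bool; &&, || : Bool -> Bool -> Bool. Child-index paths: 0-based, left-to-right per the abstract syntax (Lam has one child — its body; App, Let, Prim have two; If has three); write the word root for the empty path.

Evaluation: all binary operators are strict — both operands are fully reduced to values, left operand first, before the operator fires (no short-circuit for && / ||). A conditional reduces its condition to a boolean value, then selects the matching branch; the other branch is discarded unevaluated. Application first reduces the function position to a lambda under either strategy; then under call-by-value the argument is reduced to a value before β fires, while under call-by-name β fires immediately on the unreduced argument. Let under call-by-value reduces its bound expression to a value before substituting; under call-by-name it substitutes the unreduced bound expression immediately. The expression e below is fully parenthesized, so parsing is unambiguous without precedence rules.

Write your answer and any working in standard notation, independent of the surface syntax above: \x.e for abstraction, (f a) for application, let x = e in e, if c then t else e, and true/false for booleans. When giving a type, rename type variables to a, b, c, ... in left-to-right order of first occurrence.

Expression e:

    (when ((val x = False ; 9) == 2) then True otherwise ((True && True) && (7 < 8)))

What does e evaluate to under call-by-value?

Working:
step 0: (if ((let x = false in 9) == 2) then true else ((true && true) && (7 < 8)))
step 1: [let@0.0] (if (9 == 2) then true else ((true && true) && (7 < 8)))
step 2: [delta@0] (if false then true else ((true && true) && (7 < 8)))
step 3: [if@root] ((true && true) && (7 < 8))
step 4: [delta@0] (true && (7 < 8))
step 5: [delta@1] (true && true)
step 6: [delta@root] true

Answer: true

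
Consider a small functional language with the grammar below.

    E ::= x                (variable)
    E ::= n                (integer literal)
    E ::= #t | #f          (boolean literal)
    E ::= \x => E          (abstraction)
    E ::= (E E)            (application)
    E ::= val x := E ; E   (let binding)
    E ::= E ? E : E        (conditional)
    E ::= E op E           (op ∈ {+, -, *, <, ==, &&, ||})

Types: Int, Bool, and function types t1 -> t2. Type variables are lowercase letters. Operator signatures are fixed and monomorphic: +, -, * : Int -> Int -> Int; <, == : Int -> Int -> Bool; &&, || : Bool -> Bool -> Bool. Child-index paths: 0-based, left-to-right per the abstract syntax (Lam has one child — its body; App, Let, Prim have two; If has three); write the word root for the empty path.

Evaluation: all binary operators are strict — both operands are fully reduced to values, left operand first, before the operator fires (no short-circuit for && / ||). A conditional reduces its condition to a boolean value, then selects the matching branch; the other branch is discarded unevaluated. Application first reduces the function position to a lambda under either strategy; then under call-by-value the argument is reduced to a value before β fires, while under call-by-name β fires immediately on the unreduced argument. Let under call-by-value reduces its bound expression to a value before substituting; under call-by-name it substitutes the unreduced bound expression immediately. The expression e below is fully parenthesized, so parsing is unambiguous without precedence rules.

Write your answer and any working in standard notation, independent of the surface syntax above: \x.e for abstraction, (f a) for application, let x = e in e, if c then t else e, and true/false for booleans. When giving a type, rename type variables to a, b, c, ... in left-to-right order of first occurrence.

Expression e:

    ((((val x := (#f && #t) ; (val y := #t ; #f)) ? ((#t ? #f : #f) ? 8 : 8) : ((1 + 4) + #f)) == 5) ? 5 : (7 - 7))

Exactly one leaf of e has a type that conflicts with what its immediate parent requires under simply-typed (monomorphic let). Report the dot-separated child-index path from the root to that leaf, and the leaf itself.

Working:
  unify Bool ~ Bool
  unify Bool ~ Bool
let x : Bool
let y : Bool
  unify Bool ~ Bool
  unify Bool ~ Bool
  unify Bool ~ Bool
  unify Bool ~ Bool
  unify Int ~ Int
  unify Int ~ Int
  unify Int ~ Int
  unify Int ~ Int
  unify Bool ~ Int
  FAIL: mismatch Bool ~ Int

Answer: 0.0.2.1 : false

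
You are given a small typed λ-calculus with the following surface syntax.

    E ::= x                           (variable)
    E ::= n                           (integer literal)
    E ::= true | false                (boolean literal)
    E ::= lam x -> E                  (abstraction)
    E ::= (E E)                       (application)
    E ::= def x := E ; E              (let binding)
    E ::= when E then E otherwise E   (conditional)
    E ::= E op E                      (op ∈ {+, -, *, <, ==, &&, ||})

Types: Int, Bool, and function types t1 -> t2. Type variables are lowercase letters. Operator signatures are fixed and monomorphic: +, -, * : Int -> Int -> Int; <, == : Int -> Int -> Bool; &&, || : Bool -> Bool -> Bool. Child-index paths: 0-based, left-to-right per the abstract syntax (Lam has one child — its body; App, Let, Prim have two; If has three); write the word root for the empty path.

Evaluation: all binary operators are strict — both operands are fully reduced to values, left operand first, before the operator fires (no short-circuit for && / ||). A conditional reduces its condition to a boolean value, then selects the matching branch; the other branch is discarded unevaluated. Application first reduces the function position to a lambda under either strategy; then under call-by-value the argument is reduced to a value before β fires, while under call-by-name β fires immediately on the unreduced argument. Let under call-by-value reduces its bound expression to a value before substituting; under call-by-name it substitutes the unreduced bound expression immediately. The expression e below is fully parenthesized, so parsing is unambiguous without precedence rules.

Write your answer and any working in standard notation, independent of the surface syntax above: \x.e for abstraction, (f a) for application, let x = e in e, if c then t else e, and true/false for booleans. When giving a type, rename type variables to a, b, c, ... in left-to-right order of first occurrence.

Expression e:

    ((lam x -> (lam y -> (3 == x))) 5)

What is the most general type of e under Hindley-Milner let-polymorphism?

Trace:
  unify Int ~ Int
x : a
  unify a ~ Int
\y._ : b -> Bool
\x._ : Int -> b -> Bool
  unify Int -> b -> Bool ~ Int -> c
  unify Int ~ Int
  unify b -> Bool ~ c
_ _ : b -> Bool

Answer: a -> Bool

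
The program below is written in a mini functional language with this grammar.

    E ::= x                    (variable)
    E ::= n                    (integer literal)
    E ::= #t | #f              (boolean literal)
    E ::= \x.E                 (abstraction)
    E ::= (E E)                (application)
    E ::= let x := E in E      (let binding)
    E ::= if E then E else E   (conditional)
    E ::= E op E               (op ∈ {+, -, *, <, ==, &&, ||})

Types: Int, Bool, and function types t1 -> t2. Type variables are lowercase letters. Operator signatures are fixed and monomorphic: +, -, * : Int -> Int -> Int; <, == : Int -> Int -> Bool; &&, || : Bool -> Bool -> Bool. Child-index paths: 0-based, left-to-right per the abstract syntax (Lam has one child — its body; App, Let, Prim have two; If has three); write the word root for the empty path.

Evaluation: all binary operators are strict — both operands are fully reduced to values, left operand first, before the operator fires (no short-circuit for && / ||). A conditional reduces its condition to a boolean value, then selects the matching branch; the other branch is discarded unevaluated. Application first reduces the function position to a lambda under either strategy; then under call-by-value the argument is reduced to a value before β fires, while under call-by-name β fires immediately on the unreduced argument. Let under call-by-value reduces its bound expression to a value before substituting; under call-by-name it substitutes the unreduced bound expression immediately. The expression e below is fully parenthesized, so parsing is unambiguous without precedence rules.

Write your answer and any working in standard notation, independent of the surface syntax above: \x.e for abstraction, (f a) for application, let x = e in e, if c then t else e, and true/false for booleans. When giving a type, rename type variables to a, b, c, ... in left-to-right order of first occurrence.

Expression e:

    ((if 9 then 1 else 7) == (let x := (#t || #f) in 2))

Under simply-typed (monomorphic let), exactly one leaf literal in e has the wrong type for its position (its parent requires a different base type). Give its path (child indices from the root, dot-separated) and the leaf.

Answer: 0.0 : 9

Derivation:
  unify Int ~ Bool
  FAIL: mismatch Int ~ Bool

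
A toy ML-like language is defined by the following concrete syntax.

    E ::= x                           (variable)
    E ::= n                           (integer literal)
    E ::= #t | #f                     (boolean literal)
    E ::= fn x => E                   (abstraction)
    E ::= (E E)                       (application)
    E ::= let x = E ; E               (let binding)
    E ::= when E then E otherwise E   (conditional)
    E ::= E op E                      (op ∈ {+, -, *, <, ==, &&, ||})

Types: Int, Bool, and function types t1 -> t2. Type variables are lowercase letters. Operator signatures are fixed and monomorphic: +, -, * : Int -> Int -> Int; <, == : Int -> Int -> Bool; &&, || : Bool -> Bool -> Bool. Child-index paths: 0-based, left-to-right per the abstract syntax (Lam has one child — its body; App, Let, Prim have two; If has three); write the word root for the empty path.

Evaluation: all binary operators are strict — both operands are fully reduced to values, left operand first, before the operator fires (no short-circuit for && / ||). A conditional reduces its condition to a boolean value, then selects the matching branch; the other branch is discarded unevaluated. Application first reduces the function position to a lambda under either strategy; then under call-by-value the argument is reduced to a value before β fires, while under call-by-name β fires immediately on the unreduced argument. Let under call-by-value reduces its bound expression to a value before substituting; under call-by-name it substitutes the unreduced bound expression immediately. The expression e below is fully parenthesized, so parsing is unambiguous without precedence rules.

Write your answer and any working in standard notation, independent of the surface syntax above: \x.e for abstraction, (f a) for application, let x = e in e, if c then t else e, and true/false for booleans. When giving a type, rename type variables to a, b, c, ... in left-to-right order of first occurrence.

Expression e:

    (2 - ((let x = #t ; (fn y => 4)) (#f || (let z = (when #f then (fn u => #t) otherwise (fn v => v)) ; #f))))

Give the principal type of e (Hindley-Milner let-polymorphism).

Derivation:
  unify Int ~ Int
let x : Bool
\y._ : a -> Int
  unify Bool ~ Bool
  unify Bool ~ Bool
\u._ : b -> Bool
v : c
\v._ : c -> c
  unify b -> Bool ~ c -> c
  unify b ~ c
  unify Bool ~ c
let z : Bool -> Bool
  unify Bool ~ Bool
  unify a -> Int ~ Bool -> d
  unify a ~ Bool
  unify Int ~ d
_ _ : Int
  unify Int ~ Int

Answer: Int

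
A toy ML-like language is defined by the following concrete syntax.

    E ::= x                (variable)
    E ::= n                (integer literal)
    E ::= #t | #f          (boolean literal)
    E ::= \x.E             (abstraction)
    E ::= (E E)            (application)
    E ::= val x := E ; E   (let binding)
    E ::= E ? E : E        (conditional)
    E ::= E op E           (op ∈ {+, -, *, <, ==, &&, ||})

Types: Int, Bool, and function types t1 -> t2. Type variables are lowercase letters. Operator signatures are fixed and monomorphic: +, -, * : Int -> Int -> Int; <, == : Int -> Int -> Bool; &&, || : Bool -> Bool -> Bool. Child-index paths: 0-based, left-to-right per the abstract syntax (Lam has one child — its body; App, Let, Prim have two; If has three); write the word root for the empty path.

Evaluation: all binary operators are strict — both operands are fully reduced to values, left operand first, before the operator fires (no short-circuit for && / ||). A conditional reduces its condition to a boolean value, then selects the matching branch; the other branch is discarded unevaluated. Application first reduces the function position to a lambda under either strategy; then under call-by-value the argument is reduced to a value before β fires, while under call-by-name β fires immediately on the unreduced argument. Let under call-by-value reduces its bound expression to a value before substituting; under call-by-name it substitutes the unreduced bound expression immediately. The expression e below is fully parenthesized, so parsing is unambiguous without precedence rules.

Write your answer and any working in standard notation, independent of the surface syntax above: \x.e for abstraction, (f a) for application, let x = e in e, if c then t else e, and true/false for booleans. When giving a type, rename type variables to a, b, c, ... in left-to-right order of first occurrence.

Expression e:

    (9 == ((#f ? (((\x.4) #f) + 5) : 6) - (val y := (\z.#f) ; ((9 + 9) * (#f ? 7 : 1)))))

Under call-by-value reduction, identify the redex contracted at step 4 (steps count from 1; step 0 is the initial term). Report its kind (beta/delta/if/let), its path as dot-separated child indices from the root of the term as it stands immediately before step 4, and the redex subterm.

Trace:
step 0: (9 == ((if false then (((\x.4) false) + 5) else 6) - (let y = (\z.false) in ((9 + 9) * (if false then 7 else 1)))))
step 1: [if@1.0] (9 == (6 - (let y = (\z.false) in ((9 + 9) * (if false then 7 else 1)))))
step 2: [let@1.1] (9 == (6 - ((9 + 9) * (if false then 7 else 1))))
step 3: [delta@1.1.0] (9 == (6 - (18 * (if false then 7 else 1))))
step 4: [if@1.1.1] (9 == (6 - (18 * 1)))

Answer: if at 1.1.1 : (if false then 7 else 1)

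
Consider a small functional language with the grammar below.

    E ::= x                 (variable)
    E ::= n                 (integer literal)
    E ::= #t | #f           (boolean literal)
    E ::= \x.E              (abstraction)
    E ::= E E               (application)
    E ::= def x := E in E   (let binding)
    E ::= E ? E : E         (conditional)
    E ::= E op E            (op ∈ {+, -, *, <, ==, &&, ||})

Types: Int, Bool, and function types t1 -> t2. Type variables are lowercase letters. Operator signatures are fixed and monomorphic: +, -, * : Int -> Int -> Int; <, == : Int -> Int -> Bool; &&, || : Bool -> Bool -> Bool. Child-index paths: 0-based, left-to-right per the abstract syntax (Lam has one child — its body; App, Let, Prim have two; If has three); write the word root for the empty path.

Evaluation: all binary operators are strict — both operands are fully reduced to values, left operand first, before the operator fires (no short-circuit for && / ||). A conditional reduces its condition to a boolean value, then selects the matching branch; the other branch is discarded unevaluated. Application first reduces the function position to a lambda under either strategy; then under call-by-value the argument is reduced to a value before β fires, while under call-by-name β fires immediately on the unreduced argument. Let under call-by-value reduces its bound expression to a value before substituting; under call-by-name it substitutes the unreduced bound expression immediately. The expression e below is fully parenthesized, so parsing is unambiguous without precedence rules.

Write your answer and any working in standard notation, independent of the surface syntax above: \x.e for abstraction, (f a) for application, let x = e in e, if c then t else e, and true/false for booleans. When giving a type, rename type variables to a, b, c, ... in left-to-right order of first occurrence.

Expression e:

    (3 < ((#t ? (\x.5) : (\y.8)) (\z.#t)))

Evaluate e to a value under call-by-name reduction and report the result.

Answer: true

Working:
step 0: (3 < ((if true then (\x.5) else (\y.8)) (\z.true)))
step 1: [if@1.0] (3 < ((\x.5) (\z.true)))
step 2: [beta@1] (3 < 5)
step 3: [delta@root] true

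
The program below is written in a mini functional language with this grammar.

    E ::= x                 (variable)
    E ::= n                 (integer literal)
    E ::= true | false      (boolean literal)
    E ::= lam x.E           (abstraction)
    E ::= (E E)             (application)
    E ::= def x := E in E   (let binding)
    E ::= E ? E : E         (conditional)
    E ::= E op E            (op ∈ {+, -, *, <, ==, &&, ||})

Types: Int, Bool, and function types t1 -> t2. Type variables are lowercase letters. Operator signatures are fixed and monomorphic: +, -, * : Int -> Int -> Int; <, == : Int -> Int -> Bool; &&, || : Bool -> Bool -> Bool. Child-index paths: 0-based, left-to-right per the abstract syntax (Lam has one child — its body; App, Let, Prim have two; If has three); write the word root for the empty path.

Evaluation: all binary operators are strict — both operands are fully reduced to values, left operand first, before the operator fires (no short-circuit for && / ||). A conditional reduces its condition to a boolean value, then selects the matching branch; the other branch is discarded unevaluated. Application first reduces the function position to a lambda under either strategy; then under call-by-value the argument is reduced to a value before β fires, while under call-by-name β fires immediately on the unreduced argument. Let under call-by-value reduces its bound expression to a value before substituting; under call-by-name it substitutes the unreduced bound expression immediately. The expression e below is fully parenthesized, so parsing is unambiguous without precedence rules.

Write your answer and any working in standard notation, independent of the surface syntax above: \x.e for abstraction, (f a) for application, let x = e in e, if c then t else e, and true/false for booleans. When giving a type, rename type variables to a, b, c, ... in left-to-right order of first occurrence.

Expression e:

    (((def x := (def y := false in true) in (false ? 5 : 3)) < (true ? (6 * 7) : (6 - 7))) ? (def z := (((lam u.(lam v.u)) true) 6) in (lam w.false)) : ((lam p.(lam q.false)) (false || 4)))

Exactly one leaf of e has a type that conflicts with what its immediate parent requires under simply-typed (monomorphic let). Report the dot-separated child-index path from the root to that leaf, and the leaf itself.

Answer: 2.1.1 : 4

Trace:
let y : Bool
let x : Bool
  unify Bool ~ Bool
  unify Int ~ Int
  unify Int ~ Int
  unify Bool ~ Bool
  unify Int ~ Int
  unify Int ~ Int
  unify Int ~ Int
  unify Int ~ Int
  unify Int ~ Int
  unify Int ~ Int
  unify Bool ~ Bool
u : a
\v._ : b -> a
\u._ : a -> b -> a
  unify a -> b -> a ~ Bool -> c
  unify a ~ Bool
  unify b -> Bool ~ c
_ _ : b -> Bool
  unify b -> Bool ~ Int -> d
  unify b ~ Int
  unify Bool ~ d
_ _ : Bool
let z : Bool
\w._ : e -> Bool
\q._ : g -> Bool
\p._ : f -> g -> Bool
  unify Bool ~ Bool
  unify Int ~ Bool
  FAIL: mismatch Int ~ Bool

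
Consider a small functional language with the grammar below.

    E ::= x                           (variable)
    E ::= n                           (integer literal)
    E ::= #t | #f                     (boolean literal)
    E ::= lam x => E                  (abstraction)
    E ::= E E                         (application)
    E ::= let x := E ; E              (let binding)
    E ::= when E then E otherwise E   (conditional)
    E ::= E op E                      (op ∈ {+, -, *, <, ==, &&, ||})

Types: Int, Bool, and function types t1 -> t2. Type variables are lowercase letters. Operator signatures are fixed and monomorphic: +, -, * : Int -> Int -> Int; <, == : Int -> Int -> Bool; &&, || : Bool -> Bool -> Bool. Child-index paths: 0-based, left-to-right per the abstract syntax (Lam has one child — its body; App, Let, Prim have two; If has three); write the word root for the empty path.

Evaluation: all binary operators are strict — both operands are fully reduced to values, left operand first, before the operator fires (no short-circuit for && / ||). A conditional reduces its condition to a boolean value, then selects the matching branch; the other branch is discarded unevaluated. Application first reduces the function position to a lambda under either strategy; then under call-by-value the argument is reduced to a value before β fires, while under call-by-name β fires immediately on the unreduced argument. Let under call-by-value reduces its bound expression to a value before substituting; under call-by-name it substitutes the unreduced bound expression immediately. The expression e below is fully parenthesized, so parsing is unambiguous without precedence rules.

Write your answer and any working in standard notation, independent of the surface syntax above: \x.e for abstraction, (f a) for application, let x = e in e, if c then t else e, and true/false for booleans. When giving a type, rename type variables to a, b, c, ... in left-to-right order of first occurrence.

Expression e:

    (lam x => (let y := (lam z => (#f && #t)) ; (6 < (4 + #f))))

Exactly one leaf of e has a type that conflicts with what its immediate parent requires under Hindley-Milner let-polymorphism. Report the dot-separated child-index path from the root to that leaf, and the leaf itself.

Answer: 0.1.1.1 : false

Working:
  unify Bool ~ Bool
  unify Bool ~ Bool
\z._ : b -> Bool
let y : forall. b -> Bool
  unify Int ~ Int
  unify Int ~ Int
  unify Bool ~ Int
  FAIL: mismatch Bool ~ Int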